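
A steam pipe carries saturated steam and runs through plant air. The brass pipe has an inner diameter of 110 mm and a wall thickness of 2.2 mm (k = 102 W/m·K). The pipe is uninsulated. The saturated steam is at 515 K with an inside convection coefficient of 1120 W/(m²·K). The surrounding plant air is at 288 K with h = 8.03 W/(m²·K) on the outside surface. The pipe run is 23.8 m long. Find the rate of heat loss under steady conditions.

Per-layer cylindrical resistances, series-summed:
R_inner film = 1/(h_i·2πr₁L) = 1/(1120×2π×0.055×23.8) = 1.086×10^-4 K/W
R_brass pipe wall = ln(57.2/55)/(2π×102×23.8) = 2.571×10^-6 K/W
R_outer film = 1/(h_o·2πr_oL) = 1/(8.03×2π×0.0572×23.8) = 0.01456 K/W
R_total = 0.01467 K/W
Q = ΔT/R_total = 227/0.01467

Q ≈ 15500 W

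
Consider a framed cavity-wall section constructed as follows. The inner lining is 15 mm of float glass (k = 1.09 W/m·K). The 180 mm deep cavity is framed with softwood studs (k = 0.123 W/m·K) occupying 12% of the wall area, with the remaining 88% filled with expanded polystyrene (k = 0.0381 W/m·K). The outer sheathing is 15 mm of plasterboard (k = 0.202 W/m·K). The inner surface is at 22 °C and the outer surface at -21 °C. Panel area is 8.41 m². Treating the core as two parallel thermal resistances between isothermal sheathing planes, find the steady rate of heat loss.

Q ≈ 94.8 W

Sheathing layers in series; stud and cavity paths in parallel between them.
R_inner = 0.015/(1.09×8.41) = 0.001636 K/W
R_stud  = 0.18/(0.123×0.12×8.41) = 1.45 K/W
R_cav   = 0.18/(0.0381×0.88×8.41) = 0.6384 K/W
1/R_core = 1/R_stud + 1/R_cav → R_core = 0.4432 K/W
R_outer = 0.015/(0.202×8.41) = 0.00883 K/W
R_total = 0.4537 K/W
Q = ΔT/R_total = 43/0.4537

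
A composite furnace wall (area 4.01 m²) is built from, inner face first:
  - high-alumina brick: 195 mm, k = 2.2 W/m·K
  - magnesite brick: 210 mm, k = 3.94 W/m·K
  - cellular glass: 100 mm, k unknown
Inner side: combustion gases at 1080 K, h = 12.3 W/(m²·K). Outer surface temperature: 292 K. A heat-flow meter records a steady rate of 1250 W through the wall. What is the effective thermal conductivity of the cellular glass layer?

Model the wall as resistances in series:
R_inner film = 1/(h_i·A) = 1/(12.3×4.01) = 0.02027 K/W
R_high-alumina brick = L/(kA) = 0.195/(2.2×4.01) = 0.0221 K/W
R_magnesite brick = L/(kA) = 0.21/(3.94×4.01) = 0.01329 K/W
Sum of known resistances R_other = 0.05567 K/W
Total R = ΔT/Q = 788/1250 = 0.6304 K/W
R_cellular glass = R_total − R_other = 0.5747 K/W
k = L/(R·A) = 0.1/(0.5747×4.01)

k ≈ 0.0434 W/(m·K)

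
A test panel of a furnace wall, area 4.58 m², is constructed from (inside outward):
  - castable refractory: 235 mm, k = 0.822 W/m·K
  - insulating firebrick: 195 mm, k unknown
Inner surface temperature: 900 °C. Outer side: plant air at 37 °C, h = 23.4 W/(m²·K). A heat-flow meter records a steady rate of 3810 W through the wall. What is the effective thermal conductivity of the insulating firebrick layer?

Model the wall as resistances in series:
R_castable refractory = L/(kA) = 0.235/(0.822×4.58) = 0.06242 K/W
R_outer film = 1/(h_o·A) = 1/(23.4×4.58) = 0.009331 K/W
Sum of known resistances R_other = 0.07175 K/W
Total R = ΔT/Q = 863/3810 = 0.2265 K/W
R_insulating firebrick = R_total − R_other = 0.1548 K/W
k = L/(R·A) = 0.195/(0.1548×4.58)

k ≈ 0.275 W/(m·K)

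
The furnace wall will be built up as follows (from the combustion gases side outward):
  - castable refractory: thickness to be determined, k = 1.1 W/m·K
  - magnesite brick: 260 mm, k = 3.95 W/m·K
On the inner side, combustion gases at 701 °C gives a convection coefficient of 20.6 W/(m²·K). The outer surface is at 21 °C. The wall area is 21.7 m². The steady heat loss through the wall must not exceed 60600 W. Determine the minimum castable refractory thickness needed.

L ≈ 142 mm

Treating each layer as a thermal resistance in series:
R_inner film = 1/(h_i·A) = 1/(20.6×21.7) = 0.002237 K/W
R_magnesite brick = L/(kA) = 0.26/(3.95×21.7) = 0.003033 K/W
Sum of the known resistances R_other = 0.00527 K/W
Required total resistance R_tot = ΔT/Q_allow = 680/60600 = 0.01122 K/W
R_castable refractory = R_tot − R_other = 0.005951 K/W
L = R·k·A = 0.005951×1.1×21.7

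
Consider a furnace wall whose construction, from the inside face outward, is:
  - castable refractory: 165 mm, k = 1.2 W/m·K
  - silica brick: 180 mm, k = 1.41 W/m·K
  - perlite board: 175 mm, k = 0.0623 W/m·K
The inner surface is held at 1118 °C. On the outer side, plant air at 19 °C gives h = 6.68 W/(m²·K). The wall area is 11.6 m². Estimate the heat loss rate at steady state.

Q ≈ 3950 W

Thermal resistances in series:
R_castable refractory = L/(kA) = 0.165/(1.2×11.6) = 0.01185 K/W
R_silica brick = L/(kA) = 0.18/(1.41×11.6) = 0.01101 K/W
R_perlite board = L/(kA) = 0.175/(0.0623×11.6) = 0.2422 K/W
R_outer film = 1/(h_o·A) = 1/(6.68×11.6) = 0.01291 K/W
R_total = 0.2779 K/W
Q = ΔT / R_total = 1099 / 0.2779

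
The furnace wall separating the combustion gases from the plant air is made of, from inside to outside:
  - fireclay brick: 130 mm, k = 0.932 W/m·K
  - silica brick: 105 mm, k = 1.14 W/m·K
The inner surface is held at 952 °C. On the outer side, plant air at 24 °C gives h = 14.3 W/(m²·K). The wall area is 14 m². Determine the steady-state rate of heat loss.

Series thermal resistances:
R_fireclay brick = L/(kA) = 0.13/(0.932×14) = 0.009963 K/W
R_silica brick = L/(kA) = 0.105/(1.14×14) = 0.006579 K/W
R_outer film = 1/(h_o·A) = 1/(14.3×14) = 0.004995 K/W
R_total = 0.02154 K/W
Q = ΔT / R_total = 928 / 0.02154

Q ≈ 43100 W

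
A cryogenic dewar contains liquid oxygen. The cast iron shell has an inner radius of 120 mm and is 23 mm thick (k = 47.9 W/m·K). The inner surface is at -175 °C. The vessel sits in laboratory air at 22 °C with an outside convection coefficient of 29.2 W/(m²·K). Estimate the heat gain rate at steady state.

Q ≈ 1450 W

Spherical conduction: R = (1/r_in − 1/r_out)/(4πk) per layer; series-sum.
R_cast iron shell = (1/0.12 − 1/0.143)/(4π×47.9) = 0.002227 K/W
R_outer film = 1/(h·4πr_o²) = 1/(29.2×4π×0.143²) = 0.1333 K/W
R_total = 0.1355 K/W
Q = ΔT/R_total = 197/0.1355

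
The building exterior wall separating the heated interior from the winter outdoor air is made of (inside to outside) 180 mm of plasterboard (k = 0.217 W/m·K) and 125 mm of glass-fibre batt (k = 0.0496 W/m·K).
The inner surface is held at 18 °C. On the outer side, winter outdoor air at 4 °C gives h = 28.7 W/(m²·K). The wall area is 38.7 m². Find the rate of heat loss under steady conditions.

Q ≈ 160 W

Using the resistance-network approach (series):
R_plasterboard = L/(kA) = 0.18/(0.217×38.7) = 0.02143 K/W
R_glass-fibre batt = L/(kA) = 0.125/(0.0496×38.7) = 0.06512 K/W
R_outer film = 1/(h_o·A) = 1/(28.7×38.7) = 9.003×10^-4 K/W
R_total = 0.08745 K/W
Q = ΔT / R_total = 14 / 0.08745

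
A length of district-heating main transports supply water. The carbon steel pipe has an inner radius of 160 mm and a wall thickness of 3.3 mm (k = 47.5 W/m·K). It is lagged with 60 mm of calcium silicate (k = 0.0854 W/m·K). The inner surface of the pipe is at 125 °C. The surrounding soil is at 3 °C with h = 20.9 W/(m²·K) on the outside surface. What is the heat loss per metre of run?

q′ ≈ 198 W/m

For a radial system each layer contributes R = ln(r_out/r_in)/(2πkL); films add R = 1/(hA).
R_carbon steel pipe wall = ln(163.3/160)/(2π×47.5×1) = 6.84×10^-5 K/W
R_calcium silicate = ln(223.3/163.3)/(2π×0.0854×1) = 0.5832 K/W
R_outer film = 1/(h_o·2πr_oL) = 1/(20.9×2π×0.2233×1) = 0.0341 K/W
R_total = 0.6174 K/W
Q = ΔT/R_total = 122/0.6174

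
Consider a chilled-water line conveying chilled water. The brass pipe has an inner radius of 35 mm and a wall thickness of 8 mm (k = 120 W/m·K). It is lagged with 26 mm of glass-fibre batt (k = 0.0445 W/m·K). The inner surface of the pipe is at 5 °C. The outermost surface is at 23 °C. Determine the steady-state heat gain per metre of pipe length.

q′ ≈ 10.6 W/m

Radial resistances (cylindrical: R_cond = ln(r_o/r_i)/(2πkL), R_conv = 1/(h·2πrL)):
R_brass pipe wall = ln(43/35)/(2π×120×1) = 2.73×10^-4 K/W
R_glass-fibre batt = ln(69/43)/(2π×0.0445×1) = 1.691 K/W
R_total = 1.692 K/W
Q = ΔT/R_total = 18/1.692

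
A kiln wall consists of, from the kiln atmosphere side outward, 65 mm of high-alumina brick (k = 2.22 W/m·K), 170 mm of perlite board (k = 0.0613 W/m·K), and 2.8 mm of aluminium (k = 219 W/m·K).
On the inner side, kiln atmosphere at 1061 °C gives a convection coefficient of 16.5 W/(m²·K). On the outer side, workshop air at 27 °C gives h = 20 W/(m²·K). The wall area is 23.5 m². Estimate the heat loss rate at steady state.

Q ≈ 8340 W

Treating each layer as a thermal resistance in series:
R_inner film = 1/(h_i·A) = 1/(16.5×23.5) = 0.002579 K/W
R_high-alumina brick = L/(kA) = 0.065/(2.22×23.5) = 0.001246 K/W
R_perlite board = L/(kA) = 0.17/(0.0613×23.5) = 0.118 K/W
R_aluminium = L/(kA) = 0.0028/(219×23.5) = 5.441×10^-7 K/W
R_outer film = 1/(h_o·A) = 1/(20×23.5) = 0.002128 K/W
R_total = 0.124 K/W
Q = ΔT / R_total = 1034 / 0.124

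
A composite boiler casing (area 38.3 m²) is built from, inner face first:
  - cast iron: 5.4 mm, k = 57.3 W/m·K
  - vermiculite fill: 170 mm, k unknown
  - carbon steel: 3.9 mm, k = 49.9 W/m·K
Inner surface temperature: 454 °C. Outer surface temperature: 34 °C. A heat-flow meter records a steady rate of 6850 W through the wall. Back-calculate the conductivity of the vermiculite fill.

Series thermal resistances:
R_cast iron = L/(kA) = 0.0054/(57.3×38.3) = 2.461×10^-6 K/W
R_carbon steel = L/(kA) = 0.0039/(49.9×38.3) = 2.041×10^-6 K/W
Sum of known resistances R_other = 4.501×10^-6 K/W
Total R = ΔT/Q = 420/6850 = 0.06131 K/W
R_vermiculite fill = R_total − R_other = 0.06131 K/W
k = L/(R·A) = 0.17/(0.06131×38.3)

k ≈ 0.0724 W/(m·K)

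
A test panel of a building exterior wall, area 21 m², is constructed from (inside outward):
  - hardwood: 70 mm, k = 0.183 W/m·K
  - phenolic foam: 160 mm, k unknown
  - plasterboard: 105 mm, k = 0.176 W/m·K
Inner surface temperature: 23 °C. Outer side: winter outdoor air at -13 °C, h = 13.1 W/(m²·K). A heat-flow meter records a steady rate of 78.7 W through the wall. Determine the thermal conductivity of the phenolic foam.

k ≈ 0.0187 W/(m·K)

Treating each layer as a thermal resistance in series:
R_hardwood = L/(kA) = 0.07/(0.183×21) = 0.01821 K/W
R_plasterboard = L/(kA) = 0.105/(0.176×21) = 0.02841 K/W
R_outer film = 1/(h_o·A) = 1/(13.1×21) = 0.003635 K/W
Sum of known resistances R_other = 0.05026 K/W
Total R = ΔT/Q = 36/78.7 = 0.4574 K/W
R_phenolic foam = R_total − R_other = 0.4072 K/W
k = L/(R·A) = 0.16/(0.4072×21)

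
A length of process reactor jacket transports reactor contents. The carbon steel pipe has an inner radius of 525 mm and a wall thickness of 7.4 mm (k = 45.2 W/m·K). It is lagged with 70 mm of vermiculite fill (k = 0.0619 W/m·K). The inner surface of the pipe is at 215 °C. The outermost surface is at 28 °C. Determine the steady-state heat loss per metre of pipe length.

q′ ≈ 589 W/m

Per-layer cylindrical resistances, series-summed:
R_carbon steel pipe wall = ln(532.4/525)/(2π×45.2×1) = 4.928×10^-5 K/W
R_vermiculite fill = ln(602.4/532.4)/(2π×0.0619×1) = 0.3176 K/W
R_total = 0.3177 K/W
Q = ΔT/R_total = 187/0.3177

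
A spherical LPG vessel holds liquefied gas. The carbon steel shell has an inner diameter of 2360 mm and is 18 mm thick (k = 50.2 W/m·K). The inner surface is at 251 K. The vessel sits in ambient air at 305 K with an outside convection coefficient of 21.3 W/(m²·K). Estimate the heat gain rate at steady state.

Q ≈ 20600 W

Each spherical layer contributes R = (1/r_i − 1/r_o)/(4πk):
R_carbon steel shell = (1/1.18 − 1/1.198)/(4π×50.2) = 2.018×10^-5 K/W
R_outer film = 1/(h·4πr_o²) = 1/(21.3×4π×1.198²) = 0.002603 K/W
R_total = 0.002623 K/W
Q = ΔT/R_total = 54/0.002623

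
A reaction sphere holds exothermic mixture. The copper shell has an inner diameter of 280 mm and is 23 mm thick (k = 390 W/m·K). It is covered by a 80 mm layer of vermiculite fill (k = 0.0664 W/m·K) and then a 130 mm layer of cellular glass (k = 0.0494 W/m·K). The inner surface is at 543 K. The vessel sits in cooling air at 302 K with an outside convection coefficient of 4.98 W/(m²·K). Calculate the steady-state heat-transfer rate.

Each spherical layer contributes R = (1/r_i − 1/r_o)/(4πk):
R_copper shell = (1/0.14 − 1/0.163)/(4π×390) = 2.057×10^-4 K/W
R_vermiculite fill = (1/0.163 − 1/0.243)/(4π×0.0664) = 2.421 K/W
R_cellular glass = (1/0.243 − 1/0.373)/(4π×0.0494) = 2.31 K/W
R_outer film = 1/(h·4πr_o²) = 1/(4.98×4π×0.373²) = 0.1149 K/W
R_total = 4.846 K/W
Q = ΔT/R_total = 241/4.846

Q ≈ 49.7 W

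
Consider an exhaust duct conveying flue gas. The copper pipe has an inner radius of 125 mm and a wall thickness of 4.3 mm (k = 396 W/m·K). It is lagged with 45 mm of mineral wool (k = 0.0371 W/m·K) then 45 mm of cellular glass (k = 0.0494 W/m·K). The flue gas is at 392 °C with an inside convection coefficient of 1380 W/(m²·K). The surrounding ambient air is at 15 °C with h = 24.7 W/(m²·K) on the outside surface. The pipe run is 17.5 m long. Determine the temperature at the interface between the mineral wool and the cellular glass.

T ≈ 156 °C

For a radial system each layer contributes R = ln(r_out/r_in)/(2πkL); films add R = 1/(hA).
R_inner film = 1/(h_i·2πr₁L) = 1/(1380×2π×0.125×17.5) = 5.272×10^-5 K/W
R_copper pipe wall = ln(129.3/125)/(2π×396×17.5) = 7.767×10^-7 K/W
R_mineral wool = ln(174.3/129.3)/(2π×0.0371×17.5) = 0.07321 K/W
R_cellular glass = ln(219.3/174.3)/(2π×0.0494×17.5) = 0.04228 K/W
R_outer film = 1/(h_o·2πr_oL) = 1/(24.7×2π×0.2193×17.5) = 0.001679 K/W
R_total = 0.1172 K/W
Q = ΔT/R_total = 377/0.1172
Q = 3220 W
T_interface = T_inner − Q·ΣR(inner→interface) = 392 − 3220×0.07326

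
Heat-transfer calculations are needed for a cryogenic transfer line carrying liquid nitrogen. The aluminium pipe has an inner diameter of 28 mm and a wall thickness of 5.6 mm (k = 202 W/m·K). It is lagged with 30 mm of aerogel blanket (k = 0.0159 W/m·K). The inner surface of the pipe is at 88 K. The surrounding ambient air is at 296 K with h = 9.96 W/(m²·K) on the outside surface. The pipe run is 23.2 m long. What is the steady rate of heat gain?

Q ≈ 502 W

Cylindrical conduction, so R = ln(r₂/r₁)/(2πkL) per layer, in series:
R_aluminium pipe wall = ln(19.6/14)/(2π×202×23.2) = 1.143×10^-5 K/W
R_aerogel blanket = ln(49.6/19.6)/(2π×0.0159×23.2) = 0.4006 K/W
R_outer film = 1/(h_o·2πr_oL) = 1/(9.96×2π×0.0496×23.2) = 0.01389 K/W
R_total = 0.4145 K/W
Q = ΔT/R_total = 208/0.4145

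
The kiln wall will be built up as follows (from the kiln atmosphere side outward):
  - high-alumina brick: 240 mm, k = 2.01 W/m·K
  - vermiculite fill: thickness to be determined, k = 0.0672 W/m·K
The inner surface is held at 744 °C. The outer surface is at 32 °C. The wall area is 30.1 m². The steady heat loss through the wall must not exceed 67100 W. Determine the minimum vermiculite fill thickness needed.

L ≈ 13.4 mm

Thermal resistances in series:
R_high-alumina brick = L/(kA) = 0.24/(2.01×30.1) = 0.003967 K/W
Sum of the known resistances R_other = 0.003967 K/W
Required total resistance R_tot = ΔT/Q_allow = 712/67100 = 0.01061 K/W
R_vermiculite fill = R_tot − R_other = 0.006644 K/W
L = R·k·A = 0.006644×0.0672×30.1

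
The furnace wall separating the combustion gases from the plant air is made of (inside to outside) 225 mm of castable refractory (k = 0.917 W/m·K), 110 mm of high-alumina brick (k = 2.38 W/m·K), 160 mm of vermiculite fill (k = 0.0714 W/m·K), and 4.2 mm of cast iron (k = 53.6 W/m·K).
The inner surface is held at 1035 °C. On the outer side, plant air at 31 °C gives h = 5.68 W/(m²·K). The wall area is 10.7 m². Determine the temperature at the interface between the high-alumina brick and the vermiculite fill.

T ≈ 927 °C

Series thermal resistances:
R_castable refractory = L/(kA) = 0.225/(0.917×10.7) = 0.02293 K/W
R_high-alumina brick = L/(kA) = 0.11/(2.38×10.7) = 0.004319 K/W
R_vermiculite fill = L/(kA) = 0.16/(0.0714×10.7) = 0.2094 K/W
R_cast iron = L/(kA) = 0.0042/(53.6×10.7) = 7.323×10^-6 K/W
R_outer film = 1/(h_o·A) = 1/(5.68×10.7) = 0.01645 K/W
R_total = 0.2531 K/W;  Q = ΔT/R_total = 1004/0.2531 = 3966 W
T_interface = T_inner − Q·ΣR(inner→interface) = 1035 − 3970×0.02725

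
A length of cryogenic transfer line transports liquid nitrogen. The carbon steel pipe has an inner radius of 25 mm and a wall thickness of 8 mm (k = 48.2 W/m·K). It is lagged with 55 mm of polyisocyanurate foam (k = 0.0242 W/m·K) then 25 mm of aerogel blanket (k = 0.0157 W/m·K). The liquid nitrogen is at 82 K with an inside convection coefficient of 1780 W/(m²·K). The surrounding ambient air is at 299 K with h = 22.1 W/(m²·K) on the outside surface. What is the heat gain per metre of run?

q′ ≈ 24 W/m

Treating each annulus and film as a series resistance:
R_inner film = 1/(h_i·2πr₁L) = 1/(1780×2π×0.025×1) = 0.003577 K/W
R_carbon steel pipe wall = ln(33/25)/(2π×48.2×1) = 9.167×10^-4 K/W
R_polyisocyanurate foam = ln(88/33)/(2π×0.0242×1) = 6.451 K/W
R_aerogel blanket = ln(113/88)/(2π×0.0157×1) = 2.535 K/W
R_outer film = 1/(h_o·2πr_oL) = 1/(22.1×2π×0.113×1) = 0.06373 K/W
R_total = 9.054 K/W
Q = ΔT/R_total = 217/9.054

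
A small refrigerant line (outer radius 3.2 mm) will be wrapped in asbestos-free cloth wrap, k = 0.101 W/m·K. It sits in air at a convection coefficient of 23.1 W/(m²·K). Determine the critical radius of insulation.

For a cylinder r_cr = k/h = 0.101/23.1
r_cr = 4.37 mm; since the bare radius (3.2 mm) is below r_cr, adding a thin layer of insulation will *increase* heat loss.

r_cr ≈ 4.37 mm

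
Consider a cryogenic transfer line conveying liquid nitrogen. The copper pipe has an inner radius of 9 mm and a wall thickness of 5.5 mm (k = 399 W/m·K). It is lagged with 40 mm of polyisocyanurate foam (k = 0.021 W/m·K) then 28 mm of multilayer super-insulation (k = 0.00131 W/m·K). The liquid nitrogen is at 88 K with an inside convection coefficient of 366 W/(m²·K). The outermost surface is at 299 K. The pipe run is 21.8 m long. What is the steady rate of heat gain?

Q ≈ 76.1 W

Cylindrical conduction, so R = ln(r₂/r₁)/(2πkL) per layer, in series:
R_inner film = 1/(h_i·2πr₁L) = 1/(366×2π×0.009×21.8) = 0.002216 K/W
R_copper pipe wall = ln(14.5/9)/(2π×399×21.8) = 8.726×10^-6 K/W
R_polyisocyanurate foam = ln(54.5/14.5)/(2π×0.021×21.8) = 0.4603 K/W
R_multilayer super-insulation = ln(82.5/54.5)/(2π×0.00131×21.8) = 2.311 K/W
R_total = 2.773 K/W
Q = ΔT/R_total = 211/2.773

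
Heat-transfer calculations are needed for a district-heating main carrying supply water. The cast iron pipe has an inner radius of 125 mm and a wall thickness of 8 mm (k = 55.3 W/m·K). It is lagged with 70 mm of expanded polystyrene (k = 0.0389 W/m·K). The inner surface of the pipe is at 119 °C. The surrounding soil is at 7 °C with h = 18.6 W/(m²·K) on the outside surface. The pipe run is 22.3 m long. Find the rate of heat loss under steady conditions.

Q ≈ 1410 W

Radial resistances (cylindrical: R_cond = ln(r_o/r_i)/(2πkL), R_conv = 1/(h·2πrL)):
R_cast iron pipe wall = ln(133/125)/(2π×55.3×22.3) = 8.006×10^-6 K/W
R_expanded polystyrene = ln(203/133)/(2π×0.0389×22.3) = 0.07758 K/W
R_outer film = 1/(h_o·2πr_oL) = 1/(18.6×2π×0.203×22.3) = 0.00189 K/W
R_total = 0.07948 K/W
Q = ΔT/R_total = 112/0.07948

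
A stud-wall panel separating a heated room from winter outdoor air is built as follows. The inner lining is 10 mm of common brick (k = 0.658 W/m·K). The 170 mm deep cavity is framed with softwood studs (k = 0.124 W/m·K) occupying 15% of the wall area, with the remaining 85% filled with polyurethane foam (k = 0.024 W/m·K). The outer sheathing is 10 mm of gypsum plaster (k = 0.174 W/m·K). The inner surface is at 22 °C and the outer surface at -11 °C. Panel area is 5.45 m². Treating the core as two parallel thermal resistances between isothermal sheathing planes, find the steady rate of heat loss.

Q ≈ 40.6 W

Sheathing layers in series; stud and cavity paths in parallel between them.
R_inner = 0.01/(0.658×5.45) = 0.002789 K/W
R_stud  = 0.17/(0.124×0.15×5.45) = 1.677 K/W
R_cav   = 0.17/(0.024×0.85×5.45) = 1.529 K/W
1/R_core = 1/R_stud + 1/R_cav → R_core = 0.7998 K/W
R_outer = 0.01/(0.174×5.45) = 0.01055 K/W
R_total = 0.8131 K/W
Q = ΔT/R_total = 33/0.8131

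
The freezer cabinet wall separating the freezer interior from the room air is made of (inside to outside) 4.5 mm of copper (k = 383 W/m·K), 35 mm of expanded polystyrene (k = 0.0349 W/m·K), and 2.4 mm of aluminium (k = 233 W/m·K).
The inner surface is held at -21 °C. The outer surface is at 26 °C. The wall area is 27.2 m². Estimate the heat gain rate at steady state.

Model the wall as resistances in series:
R_copper = L/(kA) = 0.0045/(383×27.2) = 4.32×10^-7 K/W
R_expanded polystyrene = L/(kA) = 0.035/(0.0349×27.2) = 0.03687 K/W
R_aluminium = L/(kA) = 0.0024/(233×27.2) = 3.787×10^-7 K/W
R_total = 0.03687 K/W
Q = ΔT / R_total = 47 / 0.03687

Q ≈ 1270 W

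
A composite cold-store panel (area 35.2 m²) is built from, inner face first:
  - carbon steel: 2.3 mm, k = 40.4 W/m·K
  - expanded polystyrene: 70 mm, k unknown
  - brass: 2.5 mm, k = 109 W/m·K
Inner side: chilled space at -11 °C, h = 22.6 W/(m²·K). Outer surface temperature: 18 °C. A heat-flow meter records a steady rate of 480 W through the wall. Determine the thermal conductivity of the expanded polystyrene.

Using the resistance-network approach (series):
R_inner film = 1/(h_i·A) = 1/(22.6×35.2) = 0.001257 K/W
R_carbon steel = L/(kA) = 0.0023/(40.4×35.2) = 1.617×10^-6 K/W
R_brass = L/(kA) = 0.0025/(109×35.2) = 6.516×10^-7 K/W
Sum of known resistances R_other = 0.001259 K/W
Total R = ΔT/Q = 29/480 = 0.06042 K/W
R_expanded polystyrene = R_total − R_other = 0.05916 K/W
k = L/(R·A) = 0.07/(0.05916×35.2)

k ≈ 0.0336 W/(m·K)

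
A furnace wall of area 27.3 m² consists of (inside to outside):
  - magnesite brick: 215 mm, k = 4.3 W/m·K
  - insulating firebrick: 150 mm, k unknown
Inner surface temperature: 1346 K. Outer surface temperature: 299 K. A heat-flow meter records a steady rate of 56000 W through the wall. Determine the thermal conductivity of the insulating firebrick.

k ≈ 0.326 W/(m·K)

Treating each layer as a thermal resistance in series:
R_magnesite brick = L/(kA) = 0.215/(4.3×27.3) = 0.001832 K/W
Sum of known resistances R_other = 0.001832 K/W
Total R = ΔT/Q = 1047/56000 = 0.0187 K/W
R_insulating firebrick = R_total − R_other = 0.01686 K/W
k = L/(R·A) = 0.15/(0.01686×27.3)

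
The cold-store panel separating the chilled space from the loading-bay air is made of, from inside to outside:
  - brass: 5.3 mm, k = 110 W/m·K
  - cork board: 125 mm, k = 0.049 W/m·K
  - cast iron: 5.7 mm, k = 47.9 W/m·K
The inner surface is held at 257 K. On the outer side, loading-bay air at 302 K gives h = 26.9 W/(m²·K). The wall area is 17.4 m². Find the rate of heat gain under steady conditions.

Thermal resistances in series:
R_brass = L/(kA) = 0.0053/(110×17.4) = 2.769×10^-6 K/W
R_cork board = L/(kA) = 0.125/(0.049×17.4) = 0.1466 K/W
R_cast iron = L/(kA) = 0.0057/(47.9×17.4) = 6.839×10^-6 K/W
R_outer film = 1/(h_o·A) = 1/(26.9×17.4) = 0.002136 K/W
R_total = 0.1488 K/W
Q = ΔT / R_total = 45 / 0.1488

Q ≈ 303 W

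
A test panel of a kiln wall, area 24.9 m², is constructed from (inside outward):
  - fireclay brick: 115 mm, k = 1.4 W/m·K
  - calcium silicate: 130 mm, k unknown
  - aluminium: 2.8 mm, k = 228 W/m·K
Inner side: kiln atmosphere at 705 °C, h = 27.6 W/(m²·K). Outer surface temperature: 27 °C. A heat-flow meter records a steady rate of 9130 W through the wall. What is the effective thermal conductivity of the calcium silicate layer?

Using the resistance-network approach (series):
R_inner film = 1/(h_i·A) = 1/(27.6×24.9) = 0.001455 K/W
R_fireclay brick = L/(kA) = 0.115/(1.4×24.9) = 0.003299 K/W
R_aluminium = L/(kA) = 0.0028/(228×24.9) = 4.932×10^-7 K/W
Sum of known resistances R_other = 0.004754 K/W
Total R = ΔT/Q = 678/9130 = 0.07426 K/W
R_calcium silicate = R_total − R_other = 0.06951 K/W
k = L/(R·A) = 0.13/(0.06951×24.9)

k ≈ 0.0751 W/(m·K)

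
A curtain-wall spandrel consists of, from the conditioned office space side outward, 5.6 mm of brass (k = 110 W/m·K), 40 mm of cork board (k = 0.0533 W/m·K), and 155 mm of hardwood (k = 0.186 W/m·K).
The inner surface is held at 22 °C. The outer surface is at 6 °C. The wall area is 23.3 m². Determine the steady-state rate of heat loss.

Treating each layer as a thermal resistance in series:
R_brass = L/(kA) = 0.0056/(110×23.3) = 2.185×10^-6 K/W
R_cork board = L/(kA) = 0.04/(0.0533×23.3) = 0.03221 K/W
R_hardwood = L/(kA) = 0.155/(0.186×23.3) = 0.03577 K/W
R_total = 0.06798 K/W
Q = ΔT / R_total = 16 / 0.06798

Q ≈ 235 W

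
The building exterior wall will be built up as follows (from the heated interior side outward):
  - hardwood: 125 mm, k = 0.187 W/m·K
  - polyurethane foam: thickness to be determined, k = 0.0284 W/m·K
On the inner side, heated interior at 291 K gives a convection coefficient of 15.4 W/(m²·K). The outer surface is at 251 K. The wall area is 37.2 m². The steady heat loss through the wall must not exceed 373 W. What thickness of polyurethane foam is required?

L ≈ 92.5 mm

Treating each layer as a thermal resistance in series:
R_inner film = 1/(h_i·A) = 1/(15.4×37.2) = 0.001746 K/W
R_hardwood = L/(kA) = 0.125/(0.187×37.2) = 0.01797 K/W
Sum of the known resistances R_other = 0.01971 K/W
Required total resistance R_tot = ΔT/Q_allow = 40/373 = 0.1072 K/W
R_polyurethane foam = R_tot − R_other = 0.08752 K/W
L = R·k·A = 0.08752×0.0284×37.2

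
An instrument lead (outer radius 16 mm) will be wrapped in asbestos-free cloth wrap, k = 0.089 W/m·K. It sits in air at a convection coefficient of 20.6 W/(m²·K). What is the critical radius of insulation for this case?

For a cylinder r_cr = k/h = 0.089/20.6
r_cr = 4.32 mm; since the bare radius (16 mm) is above r_cr, any added insulation will reduce heat loss.

r_cr ≈ 4.32 mm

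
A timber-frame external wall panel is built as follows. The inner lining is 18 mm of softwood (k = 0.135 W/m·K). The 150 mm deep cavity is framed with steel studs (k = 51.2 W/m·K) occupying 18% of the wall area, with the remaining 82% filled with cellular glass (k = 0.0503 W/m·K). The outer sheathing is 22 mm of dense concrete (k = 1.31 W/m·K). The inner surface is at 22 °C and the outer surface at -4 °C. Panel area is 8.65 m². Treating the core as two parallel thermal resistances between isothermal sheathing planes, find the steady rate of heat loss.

Sheathing layers in series; stud and cavity paths in parallel between them.
R_inner = 0.018/(0.135×8.65) = 0.01541 K/W
R_stud  = 0.15/(51.2×0.18×8.65) = 0.001882 K/W
R_cav   = 0.15/(0.0503×0.82×8.65) = 0.4204 K/W
1/R_core = 1/R_stud + 1/R_cav → R_core = 0.001873 K/W
R_outer = 0.022/(1.31×8.65) = 0.001941 K/W
R_total = 0.01923 K/W
Q = ΔT/R_total = 26/0.01923

Q ≈ 1350 W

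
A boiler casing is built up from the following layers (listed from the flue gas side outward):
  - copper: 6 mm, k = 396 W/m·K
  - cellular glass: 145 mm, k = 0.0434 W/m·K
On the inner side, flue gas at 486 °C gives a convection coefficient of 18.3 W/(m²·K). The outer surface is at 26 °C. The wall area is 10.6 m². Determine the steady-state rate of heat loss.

Q ≈ 1440 W

Using the resistance-network approach (series):
R_inner film = 1/(h_i·A) = 1/(18.3×10.6) = 0.005155 K/W
R_copper = L/(kA) = 0.006/(396×10.6) = 1.429×10^-6 K/W
R_cellular glass = L/(kA) = 0.145/(0.0434×10.6) = 0.3152 K/W
R_total = 0.3203 K/W
Q = ΔT / R_total = 460 / 0.3203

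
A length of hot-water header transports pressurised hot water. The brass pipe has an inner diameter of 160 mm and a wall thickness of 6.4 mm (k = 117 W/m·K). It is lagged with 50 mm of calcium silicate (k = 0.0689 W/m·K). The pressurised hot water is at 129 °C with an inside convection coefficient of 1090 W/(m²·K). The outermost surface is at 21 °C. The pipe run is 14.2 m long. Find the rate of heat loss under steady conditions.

Q ≈ 1450 W

Per-layer cylindrical resistances, series-summed:
R_inner film = 1/(h_i·2πr₁L) = 1/(1090×2π×0.08×14.2) = 1.285×10^-4 K/W
R_brass pipe wall = ln(86.4/80)/(2π×117×14.2) = 7.373×10^-6 K/W
R_calcium silicate = ln(136.4/86.4)/(2π×0.0689×14.2) = 0.07428 K/W
R_total = 0.07441 K/W
Q = ΔT/R_total = 108/0.07441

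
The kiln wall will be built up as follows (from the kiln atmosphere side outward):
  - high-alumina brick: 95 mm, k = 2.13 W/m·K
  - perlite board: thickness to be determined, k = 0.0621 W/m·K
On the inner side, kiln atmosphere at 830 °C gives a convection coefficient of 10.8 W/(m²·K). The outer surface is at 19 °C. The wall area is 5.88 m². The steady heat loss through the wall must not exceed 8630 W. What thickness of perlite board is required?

L ≈ 25.8 mm

Model the wall as resistances in series:
R_inner film = 1/(h_i·A) = 1/(10.8×5.88) = 0.01575 K/W
R_high-alumina brick = L/(kA) = 0.095/(2.13×5.88) = 0.007585 K/W
Sum of the known resistances R_other = 0.02333 K/W
Required total resistance R_tot = ΔT/Q_allow = 811/8630 = 0.09397 K/W
R_perlite board = R_tot − R_other = 0.07064 K/W
L = R·k·A = 0.07064×0.0621×5.88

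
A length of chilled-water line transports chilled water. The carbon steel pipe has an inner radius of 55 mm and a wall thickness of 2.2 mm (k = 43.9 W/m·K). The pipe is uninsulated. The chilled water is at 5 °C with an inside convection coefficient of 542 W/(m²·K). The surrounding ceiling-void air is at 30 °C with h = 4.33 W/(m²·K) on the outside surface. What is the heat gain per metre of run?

q′ ≈ 38.6 W/m

Treating each annulus and film as a series resistance:
R_inner film = 1/(h_i·2πr₁L) = 1/(542×2π×0.055×1) = 0.005339 K/W
R_carbon steel pipe wall = ln(57.2/55)/(2π×43.9×1) = 1.422×10^-4 K/W
R_outer film = 1/(h_o·2πr_oL) = 1/(4.33×2π×0.0572×1) = 0.6426 K/W
R_total = 0.6481 K/W
Q = ΔT/R_total = 25/0.6481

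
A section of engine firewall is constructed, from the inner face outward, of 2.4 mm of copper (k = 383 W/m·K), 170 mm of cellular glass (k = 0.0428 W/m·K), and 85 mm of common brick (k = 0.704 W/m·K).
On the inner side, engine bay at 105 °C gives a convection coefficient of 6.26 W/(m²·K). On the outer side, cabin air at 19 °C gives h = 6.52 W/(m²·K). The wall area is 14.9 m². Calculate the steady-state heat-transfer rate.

Q ≈ 291 W

Model the wall as resistances in series:
R_inner film = 1/(h_i·A) = 1/(6.26×14.9) = 0.01072 K/W
R_copper = L/(kA) = 0.0024/(383×14.9) = 4.206×10^-7 K/W
R_cellular glass = L/(kA) = 0.17/(0.0428×14.9) = 0.2666 K/W
R_common brick = L/(kA) = 0.085/(0.704×14.9) = 0.008103 K/W
R_outer film = 1/(h_o·A) = 1/(6.52×14.9) = 0.01029 K/W
R_total = 0.2957 K/W
Q = ΔT / R_total = 86 / 0.2957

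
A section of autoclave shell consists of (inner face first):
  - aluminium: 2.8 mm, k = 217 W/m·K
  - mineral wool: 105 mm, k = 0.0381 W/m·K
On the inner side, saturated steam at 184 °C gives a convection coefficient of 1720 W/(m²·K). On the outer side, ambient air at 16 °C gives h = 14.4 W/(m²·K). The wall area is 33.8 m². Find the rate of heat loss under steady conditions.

Treating each layer as a thermal resistance in series:
R_inner film = 1/(h_i·A) = 1/(1720×33.8) = 1.72×10^-5 K/W
R_aluminium = L/(kA) = 0.0028/(217×33.8) = 3.818×10^-7 K/W
R_mineral wool = L/(kA) = 0.105/(0.0381×33.8) = 0.08154 K/W
R_outer film = 1/(h_o·A) = 1/(14.4×33.8) = 0.002055 K/W
R_total = 0.08361 K/W
Q = ΔT / R_total = 168 / 0.08361

Q ≈ 2010 W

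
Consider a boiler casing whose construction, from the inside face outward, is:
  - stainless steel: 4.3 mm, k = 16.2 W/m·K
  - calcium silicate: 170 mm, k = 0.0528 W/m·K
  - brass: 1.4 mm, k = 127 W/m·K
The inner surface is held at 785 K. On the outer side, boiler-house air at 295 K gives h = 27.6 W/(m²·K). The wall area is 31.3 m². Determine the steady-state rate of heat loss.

Q ≈ 4710 W

Series thermal resistances:
R_stainless steel = L/(kA) = 0.0043/(16.2×31.3) = 8.48×10^-6 K/W
R_calcium silicate = L/(kA) = 0.17/(0.0528×31.3) = 0.1029 K/W
R_brass = L/(kA) = 0.0014/(127×31.3) = 3.522×10^-7 K/W
R_outer film = 1/(h_o·A) = 1/(27.6×31.3) = 0.001158 K/W
R_total = 0.104 K/W
Q = ΔT / R_total = 490 / 0.104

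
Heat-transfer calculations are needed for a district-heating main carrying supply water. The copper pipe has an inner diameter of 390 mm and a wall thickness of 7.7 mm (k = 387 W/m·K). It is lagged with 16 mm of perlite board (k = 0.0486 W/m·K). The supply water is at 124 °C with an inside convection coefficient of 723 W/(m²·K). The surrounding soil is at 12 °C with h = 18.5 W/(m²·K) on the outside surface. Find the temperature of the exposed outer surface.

Cylindrical conduction, so R = ln(r₂/r₁)/(2πkL) per layer, in series:
R_inner film = 1/(h_i·2πr₁L) = 1/(723×2π×0.195×1) = 0.001129 K/W
R_copper pipe wall = ln(202.7/195)/(2π×387×1) = 1.593×10^-5 K/W
R_perlite board = ln(218.7/202.7)/(2π×0.0486×1) = 0.2488 K/W
R_outer film = 1/(h_o·2πr_oL) = 1/(18.5×2π×0.2187×1) = 0.03934 K/W
R_total = 0.2893 K/W
Q = ΔT/R_total = 112/0.2893
Q = 387 W/m
T_interface = T_inner − Q·ΣR(inner→interface) = 124 − 387×0.2499

T ≈ 27.2 °C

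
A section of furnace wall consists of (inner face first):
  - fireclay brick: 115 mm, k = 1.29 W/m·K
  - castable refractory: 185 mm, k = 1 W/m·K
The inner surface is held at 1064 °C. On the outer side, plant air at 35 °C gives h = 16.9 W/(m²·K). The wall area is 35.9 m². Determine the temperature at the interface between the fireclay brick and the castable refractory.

Using the resistance-network approach (series):
R_fireclay brick = L/(kA) = 0.115/(1.29×35.9) = 0.002483 K/W
R_castable refractory = L/(kA) = 0.185/(1×35.9) = 0.005153 K/W
R_outer film = 1/(h_o·A) = 1/(16.9×35.9) = 0.001648 K/W
R_total = 0.009285 K/W;  Q = ΔT/R_total = 1029/0.009285 = 110800 W
T_interface = T_inner − Q·ΣR(inner→interface) = 1064 − 111000×0.002483

T ≈ 789 °C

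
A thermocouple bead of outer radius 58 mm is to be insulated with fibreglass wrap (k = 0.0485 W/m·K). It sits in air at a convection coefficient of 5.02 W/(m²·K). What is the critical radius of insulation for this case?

For a sphere r_cr = 2k/h = 2×0.0485/5.02
r_cr = 19.3 mm; since the bare radius (58 mm) is above r_cr, any added insulation will reduce heat loss.

r_cr ≈ 19.3 mm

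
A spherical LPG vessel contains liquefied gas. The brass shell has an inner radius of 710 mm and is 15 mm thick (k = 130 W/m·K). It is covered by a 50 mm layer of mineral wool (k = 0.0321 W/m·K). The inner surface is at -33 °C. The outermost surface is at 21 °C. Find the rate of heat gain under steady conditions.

Q ≈ 245 W

Radial (spherical) resistances in series:
R_brass shell = (1/0.71 − 1/0.725)/(4π×130) = 1.784×10^-5 K/W
R_mineral wool = (1/0.725 − 1/0.775)/(4π×0.0321) = 0.2206 K/W
R_total = 0.2206 K/W
Q = ΔT/R_total = 54/0.2206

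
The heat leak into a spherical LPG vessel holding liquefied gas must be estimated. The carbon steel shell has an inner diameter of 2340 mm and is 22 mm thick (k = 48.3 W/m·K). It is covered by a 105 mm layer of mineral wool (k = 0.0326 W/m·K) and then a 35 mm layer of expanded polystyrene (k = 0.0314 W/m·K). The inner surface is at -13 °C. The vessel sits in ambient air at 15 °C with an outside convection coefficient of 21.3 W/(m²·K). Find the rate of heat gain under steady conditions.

Q ≈ 128 W

For a spherical shell R = (1/r₁ − 1/r₂)/(4πk); film R = 1/(h·4πr²). In series:
R_carbon steel shell = (1/1.17 − 1/1.192)/(4π×48.3) = 2.599×10^-5 K/W
R_mineral wool = (1/1.192 − 1/1.297)/(4π×0.0326) = 0.1658 K/W
R_expanded polystyrene = (1/1.297 − 1/1.332)/(4π×0.0314) = 0.05134 K/W
R_outer film = 1/(h·4πr_o²) = 1/(21.3×4π×1.332²) = 0.002106 K/W
R_total = 0.2193 K/W
Q = ΔT/R_total = 28/0.2193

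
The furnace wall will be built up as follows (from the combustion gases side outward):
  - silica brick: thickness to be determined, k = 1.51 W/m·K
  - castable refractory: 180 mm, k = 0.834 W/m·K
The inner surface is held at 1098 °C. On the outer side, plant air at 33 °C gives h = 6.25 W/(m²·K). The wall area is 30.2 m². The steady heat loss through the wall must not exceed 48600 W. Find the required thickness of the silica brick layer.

L ≈ 432 mm

Model the wall as resistances in series:
R_castable refractory = L/(kA) = 0.18/(0.834×30.2) = 0.007147 K/W
R_outer film = 1/(h_o·A) = 1/(6.25×30.2) = 0.005298 K/W
Sum of the known resistances R_other = 0.01244 K/W
Required total resistance R_tot = ΔT/Q_allow = 1065/48600 = 0.02191 K/W
R_silica brick = R_tot − R_other = 0.009469 K/W
L = R·k·A = 0.009469×1.51×30.2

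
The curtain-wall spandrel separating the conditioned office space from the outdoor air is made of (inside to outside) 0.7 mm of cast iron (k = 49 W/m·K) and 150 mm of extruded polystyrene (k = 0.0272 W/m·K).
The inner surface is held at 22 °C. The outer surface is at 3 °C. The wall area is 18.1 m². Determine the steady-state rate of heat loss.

Q ≈ 62.4 W

Thermal resistances in series:
R_cast iron = L/(kA) = 0.0007/(49×18.1) = 7.893×10^-7 K/W
R_extruded polystyrene = L/(kA) = 0.15/(0.0272×18.1) = 0.3047 K/W
R_total = 0.3047 K/W
Q = ΔT / R_total = 19 / 0.3047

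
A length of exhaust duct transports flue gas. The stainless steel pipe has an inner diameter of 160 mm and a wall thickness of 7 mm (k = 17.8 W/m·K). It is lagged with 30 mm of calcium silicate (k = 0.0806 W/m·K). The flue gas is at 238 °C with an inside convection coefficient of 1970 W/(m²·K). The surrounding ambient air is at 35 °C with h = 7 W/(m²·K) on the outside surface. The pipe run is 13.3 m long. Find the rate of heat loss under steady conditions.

Q ≈ 3460 W

Radial resistances (cylindrical: R_cond = ln(r_o/r_i)/(2πkL), R_conv = 1/(h·2πrL)):
R_inner film = 1/(h_i·2πr₁L) = 1/(1970×2π×0.08×13.3) = 7.593×10^-5 K/W
R_stainless steel pipe wall = ln(87/80)/(2π×17.8×13.3) = 5.639×10^-5 K/W
R_calcium silicate = ln(117/87)/(2π×0.0806×13.3) = 0.04399 K/W
R_outer film = 1/(h_o·2πr_oL) = 1/(7×2π×0.117×13.3) = 0.01461 K/W
R_total = 0.05873 K/W
Q = ΔT/R_total = 203/0.05873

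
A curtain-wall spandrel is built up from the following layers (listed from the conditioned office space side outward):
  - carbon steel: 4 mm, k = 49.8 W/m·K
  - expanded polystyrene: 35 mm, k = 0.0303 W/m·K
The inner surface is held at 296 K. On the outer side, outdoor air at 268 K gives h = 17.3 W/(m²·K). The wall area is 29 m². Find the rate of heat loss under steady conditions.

Series thermal resistances:
R_carbon steel = L/(kA) = 0.004/(49.8×29) = 2.77×10^-6 K/W
R_expanded polystyrene = L/(kA) = 0.035/(0.0303×29) = 0.03983 K/W
R_outer film = 1/(h_o·A) = 1/(17.3×29) = 0.001993 K/W
R_total = 0.04183 K/W
Q = ΔT / R_total = 28 / 0.04183

Q ≈ 669 W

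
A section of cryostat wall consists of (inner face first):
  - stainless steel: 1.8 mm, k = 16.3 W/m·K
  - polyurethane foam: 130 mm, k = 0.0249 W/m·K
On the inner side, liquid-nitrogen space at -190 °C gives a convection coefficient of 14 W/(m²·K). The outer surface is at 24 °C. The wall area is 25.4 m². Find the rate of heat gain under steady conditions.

Q ≈ 1030 W

Using the resistance-network approach (series):
R_inner film = 1/(h_i·A) = 1/(14×25.4) = 0.002812 K/W
R_stainless steel = L/(kA) = 0.0018/(16.3×25.4) = 4.348×10^-6 K/W
R_polyurethane foam = L/(kA) = 0.13/(0.0249×25.4) = 0.2055 K/W
R_total = 0.2084 K/W
Q = ΔT / R_total = 214 / 0.2084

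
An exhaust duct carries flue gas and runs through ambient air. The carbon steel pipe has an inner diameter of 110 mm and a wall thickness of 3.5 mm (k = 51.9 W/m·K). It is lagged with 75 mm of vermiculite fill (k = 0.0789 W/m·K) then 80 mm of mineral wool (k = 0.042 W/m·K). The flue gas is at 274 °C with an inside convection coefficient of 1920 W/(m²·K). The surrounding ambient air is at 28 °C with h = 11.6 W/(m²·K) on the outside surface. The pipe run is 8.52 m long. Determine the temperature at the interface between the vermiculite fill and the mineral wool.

T ≈ 157 °C

For a radial system each layer contributes R = ln(r_out/r_in)/(2πkL); films add R = 1/(hA).
R_inner film = 1/(h_i·2πr₁L) = 1/(1920×2π×0.055×8.52) = 1.769×10^-4 K/W
R_carbon steel pipe wall = ln(58.5/55)/(2π×51.9×8.52) = 2.221×10^-5 K/W
R_vermiculite fill = ln(133.5/58.5)/(2π×0.0789×8.52) = 0.1953 K/W
R_mineral wool = ln(213.5/133.5)/(2π×0.042×8.52) = 0.2088 K/W
R_outer film = 1/(h_o·2πr_oL) = 1/(11.6×2π×0.2135×8.52) = 0.007543 K/W
R_total = 0.4119 K/W
Q = ΔT/R_total = 246/0.4119
Q = 597 W
T_interface = T_inner − Q·ΣR(inner→interface) = 274 − 597×0.1955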